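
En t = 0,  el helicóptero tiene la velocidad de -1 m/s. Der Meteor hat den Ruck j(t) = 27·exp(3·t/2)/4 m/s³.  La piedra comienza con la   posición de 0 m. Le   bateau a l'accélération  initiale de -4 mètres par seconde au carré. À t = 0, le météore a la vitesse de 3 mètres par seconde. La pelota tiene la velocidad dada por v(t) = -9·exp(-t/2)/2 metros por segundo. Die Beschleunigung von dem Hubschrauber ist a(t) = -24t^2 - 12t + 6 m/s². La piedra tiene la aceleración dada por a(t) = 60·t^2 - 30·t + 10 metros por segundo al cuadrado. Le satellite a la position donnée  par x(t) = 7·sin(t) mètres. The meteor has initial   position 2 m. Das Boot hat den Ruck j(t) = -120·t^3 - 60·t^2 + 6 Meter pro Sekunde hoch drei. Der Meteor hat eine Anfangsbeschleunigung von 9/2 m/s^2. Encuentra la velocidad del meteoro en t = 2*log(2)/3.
Debemos encontrar la integral de nuestra ecuación de la sacudida j(t) = 27·exp(3·t/2)/4 2 veces. La antiderivada de la sacudida es la aceleración. Usando a(0) = 9/2, obtenemos a(t) = 9·exp(3·t/2)/2. La integral de la aceleración es la velocidad. Usando v(0) = 3, obtenemos v(t) = 3·exp(3·t/2). De la ecuación de la velocidad v(t) = 3·exp(3·t/2), sustituimos t = 2*log(2)/3 para obtener v = 6.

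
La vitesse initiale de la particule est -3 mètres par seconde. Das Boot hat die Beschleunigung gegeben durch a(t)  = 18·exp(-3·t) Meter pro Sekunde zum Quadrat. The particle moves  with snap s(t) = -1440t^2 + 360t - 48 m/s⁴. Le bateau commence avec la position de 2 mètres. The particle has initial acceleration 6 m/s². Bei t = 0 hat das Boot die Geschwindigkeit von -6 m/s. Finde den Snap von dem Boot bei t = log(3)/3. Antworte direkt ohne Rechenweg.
Die Antwort ist 54.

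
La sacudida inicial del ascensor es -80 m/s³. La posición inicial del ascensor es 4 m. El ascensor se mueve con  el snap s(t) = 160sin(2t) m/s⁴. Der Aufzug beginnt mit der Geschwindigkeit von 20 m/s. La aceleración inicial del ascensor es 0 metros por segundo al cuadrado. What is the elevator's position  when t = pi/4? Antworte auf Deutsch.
Wir müssen unsere Gleichung für den Snap s(t) = 160·sin(2·t) 4-mal integrieren. Durch Integration von dem Snap und Verwendung der Anfangsbedingung j(0) = -80, erhalten wir j(t) = -80·cos(2·t). Durch Integration von dem Ruck und Verwendung der Anfangsbedingung a(0) = 0, erhalten wir a(t) = -40·sin(2·t). Mit ∫a(t)dt und Anwendung von v(0) = 20, finden wir v(t) = 20·cos(2·t). Mit ∫v(t)dt und Anwendung von x(0) = 4, finden wir x(t) = 10·sin(2·t) + 4. Wir haben die Position x(t) = 10·sin(2·t) + 4. Durch Einsetzen von t = pi/4: x(pi/4) = 14.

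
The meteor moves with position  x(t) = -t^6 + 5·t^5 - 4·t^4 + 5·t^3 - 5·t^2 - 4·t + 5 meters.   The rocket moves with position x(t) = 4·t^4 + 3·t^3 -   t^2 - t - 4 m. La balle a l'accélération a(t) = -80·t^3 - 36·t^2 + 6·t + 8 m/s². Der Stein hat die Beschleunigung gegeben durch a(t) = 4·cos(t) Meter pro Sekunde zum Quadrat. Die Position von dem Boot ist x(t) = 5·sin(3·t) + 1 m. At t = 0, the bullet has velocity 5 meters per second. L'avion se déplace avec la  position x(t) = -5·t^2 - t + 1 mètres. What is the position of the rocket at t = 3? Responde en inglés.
We have position x(t) = 4·t^4 + 3·t^3 - t^2 - t - 4. Substituting t = 3: x(3) = 389.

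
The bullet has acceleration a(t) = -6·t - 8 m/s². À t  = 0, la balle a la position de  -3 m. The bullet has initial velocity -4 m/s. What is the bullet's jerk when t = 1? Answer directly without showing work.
The answer is -6.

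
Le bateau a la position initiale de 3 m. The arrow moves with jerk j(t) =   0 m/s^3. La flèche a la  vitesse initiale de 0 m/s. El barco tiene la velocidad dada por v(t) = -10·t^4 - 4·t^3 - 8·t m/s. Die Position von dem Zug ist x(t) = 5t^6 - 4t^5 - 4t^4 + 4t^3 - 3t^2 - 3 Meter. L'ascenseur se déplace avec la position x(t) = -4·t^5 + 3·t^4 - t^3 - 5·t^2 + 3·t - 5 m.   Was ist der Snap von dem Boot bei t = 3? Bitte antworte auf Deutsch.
Wir müssen unsere Gleichung für die Geschwindigkeit v(t) = -10·t^4 - 4·t^3 - 8·t 3-mal ableiten. Durch Ableiten von der Geschwindigkeit erhalten wir die Beschleunigung: a(t) = -40·t^3 - 12·t^2 - 8. Die Ableitung von der Beschleunigung ergibt den Ruck: j(t) = -120·t^2 - 24·t. Die Ableitung von dem Ruck ergibt den Snap: s(t) = -240·t - 24. Wir haben den Snap s(t) = -240·t - 24. Durch Einsetzen von t = 3: s(3) = -744.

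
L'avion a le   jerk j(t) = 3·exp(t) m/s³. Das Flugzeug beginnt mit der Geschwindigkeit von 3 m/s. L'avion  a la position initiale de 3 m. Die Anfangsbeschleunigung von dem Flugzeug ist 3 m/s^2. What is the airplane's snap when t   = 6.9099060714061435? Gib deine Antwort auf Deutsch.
Ausgehend von dem Ruck j(t) = 3·exp(t), nehmen wir 1 Ableitung. Durch Ableiten von dem Ruck erhalten wir den Snap: s(t) = 3·exp(t). Mit s(t) = 3·exp(t) und Einsetzen von t = 6.9099060714061435, finden wir s = 3006.45932111146.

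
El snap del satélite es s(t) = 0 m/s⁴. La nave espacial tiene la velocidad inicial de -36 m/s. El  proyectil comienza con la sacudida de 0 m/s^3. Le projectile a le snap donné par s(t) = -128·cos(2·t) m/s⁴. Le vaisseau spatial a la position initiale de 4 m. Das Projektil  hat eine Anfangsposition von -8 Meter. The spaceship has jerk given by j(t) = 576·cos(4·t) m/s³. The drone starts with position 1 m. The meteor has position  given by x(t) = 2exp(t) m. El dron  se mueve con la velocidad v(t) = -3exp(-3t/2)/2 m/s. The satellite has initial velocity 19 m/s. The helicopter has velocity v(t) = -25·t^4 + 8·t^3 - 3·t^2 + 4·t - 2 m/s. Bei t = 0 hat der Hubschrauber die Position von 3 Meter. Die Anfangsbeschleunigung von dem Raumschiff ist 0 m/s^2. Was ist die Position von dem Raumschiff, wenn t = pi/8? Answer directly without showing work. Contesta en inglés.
x(pi/8) = -5.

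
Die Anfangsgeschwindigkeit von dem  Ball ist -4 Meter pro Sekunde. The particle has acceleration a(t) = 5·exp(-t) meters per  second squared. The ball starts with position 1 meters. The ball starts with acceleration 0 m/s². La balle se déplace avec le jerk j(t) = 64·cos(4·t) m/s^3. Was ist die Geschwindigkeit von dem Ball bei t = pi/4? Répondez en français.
En partant du jerk j(t) = 64·cos(4·t), nous prenons 2 intégrales. En prenant ∫j(t)dt et en appliquant a(0) = 0, nous trouvons a(t) = 16·sin(4·t). L'intégrale de l'accélération est la vitesse. En utilisant v(0) = -4, nous obtenons v(t) = -4·cos(4·t). De l'équation de la vitesse v(t) = -4·cos(4·t), nous substituons t = pi/4 pour obtenir v = 4.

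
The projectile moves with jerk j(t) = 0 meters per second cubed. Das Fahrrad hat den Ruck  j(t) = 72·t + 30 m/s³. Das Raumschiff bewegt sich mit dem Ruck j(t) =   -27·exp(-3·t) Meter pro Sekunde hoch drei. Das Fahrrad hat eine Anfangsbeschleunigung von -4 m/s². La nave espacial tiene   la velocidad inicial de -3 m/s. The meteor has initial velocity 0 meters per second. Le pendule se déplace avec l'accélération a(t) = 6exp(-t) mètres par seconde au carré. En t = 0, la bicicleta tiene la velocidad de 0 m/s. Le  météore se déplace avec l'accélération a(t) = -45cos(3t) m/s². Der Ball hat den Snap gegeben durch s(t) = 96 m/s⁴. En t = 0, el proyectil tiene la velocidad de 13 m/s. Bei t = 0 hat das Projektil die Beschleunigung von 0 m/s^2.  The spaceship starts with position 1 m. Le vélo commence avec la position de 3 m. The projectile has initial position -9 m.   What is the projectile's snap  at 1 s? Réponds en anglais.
Starting from jerk j(t) = 0, we take 1 derivative. Taking d/dt of j(t), we find s(t) = 0. We have snap s(t) = 0. Substituting t = 1: s(1) = 0.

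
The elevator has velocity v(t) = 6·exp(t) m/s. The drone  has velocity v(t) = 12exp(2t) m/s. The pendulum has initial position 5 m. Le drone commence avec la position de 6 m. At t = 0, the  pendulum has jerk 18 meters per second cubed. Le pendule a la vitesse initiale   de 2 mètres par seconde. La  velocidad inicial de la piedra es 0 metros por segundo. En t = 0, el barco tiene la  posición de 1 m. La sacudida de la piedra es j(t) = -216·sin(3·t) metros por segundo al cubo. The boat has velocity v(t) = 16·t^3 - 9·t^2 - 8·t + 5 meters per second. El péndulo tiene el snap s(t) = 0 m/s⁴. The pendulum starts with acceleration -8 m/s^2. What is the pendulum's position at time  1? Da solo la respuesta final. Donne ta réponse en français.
La position à t = 1 est x = 6.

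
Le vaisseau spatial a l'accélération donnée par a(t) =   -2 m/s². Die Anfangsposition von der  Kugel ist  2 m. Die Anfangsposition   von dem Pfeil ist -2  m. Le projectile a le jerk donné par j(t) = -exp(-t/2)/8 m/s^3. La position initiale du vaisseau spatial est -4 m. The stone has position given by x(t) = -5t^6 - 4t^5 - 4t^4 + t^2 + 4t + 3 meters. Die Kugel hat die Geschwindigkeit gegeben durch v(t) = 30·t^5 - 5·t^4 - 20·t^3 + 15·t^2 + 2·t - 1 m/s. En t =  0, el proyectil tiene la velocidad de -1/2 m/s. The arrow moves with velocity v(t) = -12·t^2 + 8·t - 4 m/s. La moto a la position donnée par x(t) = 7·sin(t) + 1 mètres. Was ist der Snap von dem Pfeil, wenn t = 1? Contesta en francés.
En partant de la vitesse v(t) = -12·t^2 + 8·t - 4, nous prenons 3 dérivées. La dérivée de la vitesse donne l'accélération: a(t) = 8 - 24·t. La dérivée de l'accélération donne le jerk: j(t) = -24. En dérivant le jerk, nous obtenons le snap: s(t) = 0. En utilisant s(t) = 0 et en substituant t = 1, nous trouvons s = 0.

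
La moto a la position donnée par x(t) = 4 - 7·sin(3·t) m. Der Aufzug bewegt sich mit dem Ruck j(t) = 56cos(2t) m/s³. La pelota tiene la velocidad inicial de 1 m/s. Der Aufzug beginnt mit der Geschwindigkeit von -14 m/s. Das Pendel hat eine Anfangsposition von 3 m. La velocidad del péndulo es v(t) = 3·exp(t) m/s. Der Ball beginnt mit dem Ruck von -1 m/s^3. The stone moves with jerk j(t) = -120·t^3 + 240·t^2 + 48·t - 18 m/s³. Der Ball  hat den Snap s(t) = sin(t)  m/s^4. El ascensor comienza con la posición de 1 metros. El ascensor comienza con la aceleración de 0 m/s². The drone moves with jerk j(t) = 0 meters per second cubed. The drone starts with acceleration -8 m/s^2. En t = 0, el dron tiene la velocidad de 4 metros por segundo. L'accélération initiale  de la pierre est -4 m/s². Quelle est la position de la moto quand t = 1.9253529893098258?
De l'équation de la position x(t) = 4 - 7·sin(3·t), nous substituons t = 1.9253529893098258 pour obtenir x = 7.39967084123763.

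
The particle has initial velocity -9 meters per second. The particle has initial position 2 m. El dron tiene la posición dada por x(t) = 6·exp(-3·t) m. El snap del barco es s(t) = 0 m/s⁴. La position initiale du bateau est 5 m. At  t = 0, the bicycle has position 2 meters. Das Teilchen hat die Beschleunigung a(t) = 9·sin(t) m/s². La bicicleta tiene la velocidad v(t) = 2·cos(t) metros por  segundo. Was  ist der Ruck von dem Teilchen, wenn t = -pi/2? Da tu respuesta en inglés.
We must differentiate our acceleration equation a(t) = 9·sin(t) 1 time. Taking d/dt of a(t), we find j(t) = 9·cos(t). Using j(t) = 9·cos(t) and substituting t = -pi/2, we find j = 0.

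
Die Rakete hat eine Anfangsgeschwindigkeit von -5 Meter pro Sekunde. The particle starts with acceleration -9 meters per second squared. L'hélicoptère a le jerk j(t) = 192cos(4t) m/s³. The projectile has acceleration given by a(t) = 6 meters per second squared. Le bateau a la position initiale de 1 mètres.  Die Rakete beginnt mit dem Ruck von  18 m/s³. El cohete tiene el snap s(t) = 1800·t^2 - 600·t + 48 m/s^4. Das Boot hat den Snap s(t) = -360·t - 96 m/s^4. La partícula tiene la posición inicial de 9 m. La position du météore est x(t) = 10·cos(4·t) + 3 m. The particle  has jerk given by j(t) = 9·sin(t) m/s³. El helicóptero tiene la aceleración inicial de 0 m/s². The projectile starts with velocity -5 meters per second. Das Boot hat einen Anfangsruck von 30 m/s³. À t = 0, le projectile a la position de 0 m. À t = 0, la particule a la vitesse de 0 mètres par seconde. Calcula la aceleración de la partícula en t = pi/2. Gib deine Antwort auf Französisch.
Pour résoudre ceci, nous devons prendre 1 intégrale de notre équation du jerk j(t) = 9·sin(t). L'intégrale du jerk, avec a(0) = -9, donne l'accélération: a(t) = -9·cos(t). Nous avons l'accélération a(t) = -9·cos(t). En substituant t = pi/2: a(pi/2) = 0.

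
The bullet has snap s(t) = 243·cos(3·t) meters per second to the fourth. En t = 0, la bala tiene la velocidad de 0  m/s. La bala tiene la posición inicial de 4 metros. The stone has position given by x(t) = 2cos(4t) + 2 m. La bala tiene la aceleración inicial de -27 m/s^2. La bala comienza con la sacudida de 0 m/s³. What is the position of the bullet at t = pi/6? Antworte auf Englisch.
We need to integrate our snap equation s(t) = 243·cos(3·t) 4 times. Taking ∫s(t)dt and applying j(0) = 0, we find j(t) = 81·sin(3·t). The integral of jerk is acceleration. Using a(0) = -27, we get a(t) = -27·cos(3·t). Integrating acceleration and using the initial condition v(0) = 0, we get v(t) = -9·sin(3·t). Taking ∫v(t)dt and applying x(0) = 4, we find x(t) = 3·cos(3·t) + 1. Using x(t) = 3·cos(3·t) + 1 and substituting t = pi/6, we find x = 1.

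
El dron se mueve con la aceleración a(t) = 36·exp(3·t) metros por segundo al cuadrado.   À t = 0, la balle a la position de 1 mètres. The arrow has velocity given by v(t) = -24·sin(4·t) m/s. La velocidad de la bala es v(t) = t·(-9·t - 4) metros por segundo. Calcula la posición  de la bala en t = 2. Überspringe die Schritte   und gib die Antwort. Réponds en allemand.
Bei t = 2, x = -31.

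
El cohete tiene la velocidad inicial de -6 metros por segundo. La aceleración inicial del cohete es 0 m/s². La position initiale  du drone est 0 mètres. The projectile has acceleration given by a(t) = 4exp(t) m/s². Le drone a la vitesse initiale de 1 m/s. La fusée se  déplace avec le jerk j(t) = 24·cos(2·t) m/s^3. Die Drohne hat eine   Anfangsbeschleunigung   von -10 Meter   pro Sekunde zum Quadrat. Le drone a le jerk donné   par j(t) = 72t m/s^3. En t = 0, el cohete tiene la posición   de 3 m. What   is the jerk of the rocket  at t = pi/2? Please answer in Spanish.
De la ecuación de la sacudida j(t) = 24·cos(2·t), sustituimos t = pi/2 para obtener j = -24.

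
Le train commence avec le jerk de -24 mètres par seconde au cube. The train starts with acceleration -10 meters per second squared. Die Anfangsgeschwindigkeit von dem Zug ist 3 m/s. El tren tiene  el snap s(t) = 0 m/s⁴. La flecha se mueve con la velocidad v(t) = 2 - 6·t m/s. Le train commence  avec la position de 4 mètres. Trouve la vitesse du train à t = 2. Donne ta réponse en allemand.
Wir müssen das Integral unserer Gleichung für den Snap s(t) = 0 3-mal finden. Durch Integration von dem Snap und Verwendung der Anfangsbedingung j(0) = -24, erhalten wir j(t) = -24. Mit ∫j(t)dt und Anwendung von a(0) = -10, finden wir a(t) = -24·t - 10. Das Integral von der Beschleunigung ist die Geschwindigkeit. Mit v(0) = 3 erhalten wir v(t) = -12·t^2 - 10·t + 3. Aus der Gleichung für die Geschwindigkeit v(t) = -12·t^2 - 10·t + 3, setzen wir t = 2 ein und erhalten v = -65.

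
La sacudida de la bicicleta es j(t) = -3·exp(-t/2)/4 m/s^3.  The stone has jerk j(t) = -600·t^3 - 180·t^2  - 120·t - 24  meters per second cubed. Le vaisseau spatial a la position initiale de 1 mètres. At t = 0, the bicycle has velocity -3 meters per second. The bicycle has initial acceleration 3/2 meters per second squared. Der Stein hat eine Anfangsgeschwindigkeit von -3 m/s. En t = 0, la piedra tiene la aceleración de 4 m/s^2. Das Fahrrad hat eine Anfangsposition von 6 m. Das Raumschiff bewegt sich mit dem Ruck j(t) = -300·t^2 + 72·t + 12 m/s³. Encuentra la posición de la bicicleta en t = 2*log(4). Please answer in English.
To find the answer, we compute 3 integrals of j(t) = -3·exp(-t/2)/4. Finding the integral of j(t) and using a(0) = 3/2: a(t) = 3·exp(-t/2)/2. The integral of acceleration is velocity. Using v(0) = -3, we get v(t) = -3·exp(-t/2). Finding the integral of v(t) and using x(0) = 6: x(t) = 6·exp(-t/2). From the given position equation x(t) = 6·exp(-t/2), we substitute t = 2*log(4) to get x = 3/2.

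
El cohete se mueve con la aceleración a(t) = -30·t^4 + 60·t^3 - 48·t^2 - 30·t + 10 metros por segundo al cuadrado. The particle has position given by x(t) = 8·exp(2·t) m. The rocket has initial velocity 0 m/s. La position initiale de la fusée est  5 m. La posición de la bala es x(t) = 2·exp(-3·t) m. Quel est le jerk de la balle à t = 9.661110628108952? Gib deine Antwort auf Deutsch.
Ausgehend von der Position x(t) = 2·exp(-3·t), nehmen wir 3 Ableitungen. Die Ableitung von der Position ergibt die Geschwindigkeit: v(t) = -6·exp(-3·t). Durch Ableiten von der Geschwindigkeit erhalten wir die Beschleunigung: a(t) = 18·exp(-3·t). Mit d/dt von a(t) finden wir j(t) = -54·exp(-3·t). Aus der Gleichung für den Ruck j(t) = -54·exp(-3·t), setzen wir t = 9.661110628108952 ein und erhalten j = -1.39666630340207E-11.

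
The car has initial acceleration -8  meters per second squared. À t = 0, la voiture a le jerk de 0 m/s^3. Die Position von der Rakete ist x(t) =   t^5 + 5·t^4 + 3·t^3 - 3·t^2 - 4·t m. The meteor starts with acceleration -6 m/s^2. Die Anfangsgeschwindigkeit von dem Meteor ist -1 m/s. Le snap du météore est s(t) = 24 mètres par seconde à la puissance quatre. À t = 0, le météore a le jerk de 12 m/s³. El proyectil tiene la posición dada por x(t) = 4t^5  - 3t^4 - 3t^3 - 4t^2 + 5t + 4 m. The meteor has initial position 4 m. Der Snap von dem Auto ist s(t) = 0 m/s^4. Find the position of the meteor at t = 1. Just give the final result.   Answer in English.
x(1) = 3.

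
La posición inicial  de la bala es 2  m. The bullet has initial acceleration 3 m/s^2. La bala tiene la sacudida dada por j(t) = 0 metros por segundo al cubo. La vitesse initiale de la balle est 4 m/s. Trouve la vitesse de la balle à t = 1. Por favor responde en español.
Partiendo de la sacudida j(t) = 0, tomamos 2 antiderivadas. Integrando la sacudida y usando la condición inicial a(0) = 3, obtenemos a(t) = 3. La integral de la aceleración, con v(0) = 4, da la velocidad: v(t) = 3·t + 4. De la ecuación de la velocidad v(t) = 3·t + 4, sustituimos t = 1 para obtener v = 7.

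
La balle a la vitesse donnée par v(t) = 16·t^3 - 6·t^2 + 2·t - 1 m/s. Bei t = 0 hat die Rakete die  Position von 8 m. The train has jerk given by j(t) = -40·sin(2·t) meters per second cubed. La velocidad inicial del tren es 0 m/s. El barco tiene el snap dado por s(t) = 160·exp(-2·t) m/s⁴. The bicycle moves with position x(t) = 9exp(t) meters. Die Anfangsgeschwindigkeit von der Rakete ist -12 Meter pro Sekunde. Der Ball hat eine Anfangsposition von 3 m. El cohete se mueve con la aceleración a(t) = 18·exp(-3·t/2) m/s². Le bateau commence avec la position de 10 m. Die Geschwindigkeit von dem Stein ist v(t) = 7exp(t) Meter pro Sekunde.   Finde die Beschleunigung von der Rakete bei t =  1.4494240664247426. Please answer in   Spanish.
Usando a(t) = 18·exp(-3·t/2) y sustituyendo t = 1.4494240664247426, encontramos a = 2.04671415964309.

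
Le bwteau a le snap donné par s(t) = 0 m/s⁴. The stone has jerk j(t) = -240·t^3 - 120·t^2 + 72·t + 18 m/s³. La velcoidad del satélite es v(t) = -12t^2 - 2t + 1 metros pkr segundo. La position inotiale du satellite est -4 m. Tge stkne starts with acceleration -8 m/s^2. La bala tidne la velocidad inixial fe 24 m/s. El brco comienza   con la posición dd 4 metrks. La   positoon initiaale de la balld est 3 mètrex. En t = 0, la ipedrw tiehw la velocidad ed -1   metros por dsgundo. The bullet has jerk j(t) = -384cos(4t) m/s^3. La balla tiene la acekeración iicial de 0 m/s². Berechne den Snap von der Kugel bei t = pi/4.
Um dies zu lösen, müssen wir 1 Ableitung unserer Gleichung für den Ruck j(t) = -384·cos(4·t) nehmen. Mit d/dt von j(t) finden wir s(t) = 1536·sin(4·t). Aus der Gleichung für den Snap s(t) = 1536·sin(4·t), setzen wir t = pi/4 ein und erhalten s = 0.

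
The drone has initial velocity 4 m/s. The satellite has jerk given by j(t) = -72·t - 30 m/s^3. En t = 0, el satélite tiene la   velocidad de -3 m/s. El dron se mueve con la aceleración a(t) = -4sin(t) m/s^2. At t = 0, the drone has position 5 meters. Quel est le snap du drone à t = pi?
Nous devons dériver notre équation de l'accélération a(t) = -4·sin(t) 2 fois. En prenant d/dt de a(t), nous trouvons j(t) = -4·cos(t). En prenant d/dt de j(t), nous trouvons s(t) = 4·sin(t). Nous avons le snap s(t) = 4·sin(t). En substituant t = pi: s(pi) = 0.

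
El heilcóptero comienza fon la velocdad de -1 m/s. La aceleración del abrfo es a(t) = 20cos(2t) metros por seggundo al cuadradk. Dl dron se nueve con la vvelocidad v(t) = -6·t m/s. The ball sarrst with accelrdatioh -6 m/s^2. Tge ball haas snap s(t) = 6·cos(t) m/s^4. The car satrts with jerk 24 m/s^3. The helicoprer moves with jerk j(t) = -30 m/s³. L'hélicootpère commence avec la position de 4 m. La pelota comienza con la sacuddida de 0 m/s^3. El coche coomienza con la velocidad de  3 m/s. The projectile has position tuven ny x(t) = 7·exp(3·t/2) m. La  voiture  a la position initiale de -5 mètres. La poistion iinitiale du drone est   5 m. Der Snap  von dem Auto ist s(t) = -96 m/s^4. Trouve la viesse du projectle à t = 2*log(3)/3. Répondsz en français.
Pour résoudre ceci, nous devons prendre 1 dérivée de notre équation de la position x(t) = 7·exp(3·t/2). En prenant d/dt de x(t), nous trouvons v(t) = 21·exp(3·t/2)/2. De l'équation de la vitesse v(t) = 21·exp(3·t/2)/2, nous substituons t = 2*log(3)/3 pour obtenir v = 63/2.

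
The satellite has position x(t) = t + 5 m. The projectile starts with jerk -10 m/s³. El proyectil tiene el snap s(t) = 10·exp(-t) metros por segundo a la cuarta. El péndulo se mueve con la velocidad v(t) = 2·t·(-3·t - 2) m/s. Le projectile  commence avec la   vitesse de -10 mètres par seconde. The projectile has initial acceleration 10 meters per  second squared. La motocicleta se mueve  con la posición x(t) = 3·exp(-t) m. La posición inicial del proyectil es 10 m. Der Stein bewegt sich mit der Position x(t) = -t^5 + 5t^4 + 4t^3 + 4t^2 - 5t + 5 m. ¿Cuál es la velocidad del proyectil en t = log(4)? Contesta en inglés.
Starting from snap s(t) = 10·exp(-t), we take 3 antiderivatives. The integral of snap is jerk. Using j(0) = -10, we get j(t) = -10·exp(-t). The antiderivative of jerk is acceleration. Using a(0) = 10, we get a(t) = 10·exp(-t). Integrating acceleration and using the initial condition v(0) = -10, we get v(t) = -10·exp(-t). From the given velocity equation v(t) = -10·exp(-t), we substitute t = log(4) to get v = -5/2.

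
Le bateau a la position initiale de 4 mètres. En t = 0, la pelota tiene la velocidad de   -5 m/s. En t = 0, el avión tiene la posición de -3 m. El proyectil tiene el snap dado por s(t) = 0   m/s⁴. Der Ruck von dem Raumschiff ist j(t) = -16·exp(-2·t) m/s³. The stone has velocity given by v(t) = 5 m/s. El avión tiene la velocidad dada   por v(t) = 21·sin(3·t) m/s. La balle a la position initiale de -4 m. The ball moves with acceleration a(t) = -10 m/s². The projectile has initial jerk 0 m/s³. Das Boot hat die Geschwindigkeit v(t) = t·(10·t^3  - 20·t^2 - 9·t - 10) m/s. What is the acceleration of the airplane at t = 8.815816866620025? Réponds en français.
Nous devons dériver notre équation de la vitesse v(t) = 21·sin(3·t) 1 fois. La dérivée de la vitesse donne l'accélération: a(t) = 63·cos(3·t). De l'équation de l'accélération a(t) = 63·cos(3·t), nous substituons t = 8.815816866620025 pour obtenir a = 15.9577151899014.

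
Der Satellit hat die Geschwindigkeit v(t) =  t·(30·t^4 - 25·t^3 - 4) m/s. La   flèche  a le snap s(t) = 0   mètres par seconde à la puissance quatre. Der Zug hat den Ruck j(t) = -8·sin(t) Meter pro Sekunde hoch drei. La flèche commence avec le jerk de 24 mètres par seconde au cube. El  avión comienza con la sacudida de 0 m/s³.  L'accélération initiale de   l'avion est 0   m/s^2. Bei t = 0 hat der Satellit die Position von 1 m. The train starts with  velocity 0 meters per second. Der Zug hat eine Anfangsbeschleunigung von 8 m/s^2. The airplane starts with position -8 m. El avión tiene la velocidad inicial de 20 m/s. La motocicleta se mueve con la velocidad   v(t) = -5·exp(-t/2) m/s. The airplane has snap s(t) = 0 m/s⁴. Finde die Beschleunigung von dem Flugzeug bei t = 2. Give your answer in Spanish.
Partiendo del snap s(t) = 0, tomamos 2 antiderivadas. Integrando el snap y usando la condición inicial j(0) = 0, obtenemos j(t) = 0. Integrando la sacudida y usando la condición inicial a(0) = 0, obtenemos a(t) = 0. Tenemos la aceleración a(t) = 0. Sustituyendo t = 2: a(2) = 0.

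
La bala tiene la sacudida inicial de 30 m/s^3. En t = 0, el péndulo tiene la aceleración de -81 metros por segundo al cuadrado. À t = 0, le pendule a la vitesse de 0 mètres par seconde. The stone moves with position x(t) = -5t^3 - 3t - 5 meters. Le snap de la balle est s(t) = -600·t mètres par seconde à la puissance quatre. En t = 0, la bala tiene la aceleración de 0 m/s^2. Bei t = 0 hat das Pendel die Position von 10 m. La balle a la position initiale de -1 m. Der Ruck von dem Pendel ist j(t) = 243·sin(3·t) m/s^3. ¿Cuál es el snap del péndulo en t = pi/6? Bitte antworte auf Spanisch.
Debemos derivar nuestra ecuación de la sacudida j(t) = 243·sin(3·t) 1 vez. Tomando d/dt de j(t), encontramos s(t) = 729·cos(3·t). De la ecuación del snap s(t) = 729·cos(3·t), sustituimos t = pi/6 para obtener s = 0.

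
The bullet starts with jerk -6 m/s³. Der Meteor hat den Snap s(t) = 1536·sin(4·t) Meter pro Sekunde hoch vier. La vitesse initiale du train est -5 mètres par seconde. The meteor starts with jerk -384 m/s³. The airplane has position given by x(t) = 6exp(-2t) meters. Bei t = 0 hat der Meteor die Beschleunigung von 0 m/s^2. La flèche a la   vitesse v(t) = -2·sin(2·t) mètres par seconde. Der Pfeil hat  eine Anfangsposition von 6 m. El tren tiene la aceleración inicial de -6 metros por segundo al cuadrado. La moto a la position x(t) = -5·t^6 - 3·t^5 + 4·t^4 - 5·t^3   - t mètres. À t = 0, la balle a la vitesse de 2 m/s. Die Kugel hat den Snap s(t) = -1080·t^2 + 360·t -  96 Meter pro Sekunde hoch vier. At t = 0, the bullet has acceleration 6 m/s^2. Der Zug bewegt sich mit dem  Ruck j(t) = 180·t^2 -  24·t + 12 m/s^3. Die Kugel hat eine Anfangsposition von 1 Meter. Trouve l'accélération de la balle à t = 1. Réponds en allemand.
Ausgehend von dem Snap s(t) = -1080·t^2 + 360·t - 96, nehmen wir 2 Integrale. Das Integral von dem Snap ist der Ruck. Mit j(0) = -6 erhalten wir j(t) = -360·t^3 + 180·t^2 - 96·t - 6. Mit ∫j(t)dt und Anwendung von a(0) = 6, finden wir a(t) = -90·t^4 + 60·t^3 - 48·t^2 - 6·t + 6. Wir haben die Beschleunigung a(t) = -90·t^4 + 60·t^3 - 48·t^2 - 6·t + 6. Durch Einsetzen von t = 1: a(1) = -78.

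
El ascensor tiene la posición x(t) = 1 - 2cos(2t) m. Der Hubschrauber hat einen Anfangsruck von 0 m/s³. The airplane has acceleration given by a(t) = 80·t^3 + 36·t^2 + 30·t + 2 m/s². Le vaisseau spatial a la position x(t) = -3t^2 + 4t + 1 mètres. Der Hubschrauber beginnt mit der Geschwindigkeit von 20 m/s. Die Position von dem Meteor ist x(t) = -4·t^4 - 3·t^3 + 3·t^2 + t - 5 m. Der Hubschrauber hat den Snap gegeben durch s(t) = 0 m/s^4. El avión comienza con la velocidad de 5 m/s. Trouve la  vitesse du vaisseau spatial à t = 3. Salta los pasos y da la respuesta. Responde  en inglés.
v(3) = -14.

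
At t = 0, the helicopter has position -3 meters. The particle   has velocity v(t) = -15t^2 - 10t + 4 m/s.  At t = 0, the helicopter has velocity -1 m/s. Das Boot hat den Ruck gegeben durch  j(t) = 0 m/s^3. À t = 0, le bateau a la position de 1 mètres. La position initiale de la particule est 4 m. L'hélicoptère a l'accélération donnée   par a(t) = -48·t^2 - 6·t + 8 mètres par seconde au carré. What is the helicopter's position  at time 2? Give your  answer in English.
Starting from acceleration a(t) = -48·t^2 - 6·t + 8, we take 2 integrals. Integrating acceleration and using the initial condition v(0) = -1, we get v(t) = -16·t^3 - 3·t^2 + 8·t - 1. The integral of velocity, with x(0) = -3, gives position: x(t) = -4·t^4 - t^3 + 4·t^2 - t - 3. We have position x(t) = -4·t^4 - t^3 + 4·t^2 - t - 3. Substituting t = 2: x(2) = -61.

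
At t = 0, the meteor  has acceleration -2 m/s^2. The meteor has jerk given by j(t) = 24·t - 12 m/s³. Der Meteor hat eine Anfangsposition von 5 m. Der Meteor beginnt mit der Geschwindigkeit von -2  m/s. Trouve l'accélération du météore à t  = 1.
En partant du jerk j(t) = 24·t - 12, nous prenons 1 intégrale. En prenant ∫j(t)dt et en appliquant a(0) = -2, nous trouvons a(t) = 12·t^2 - 12·t - 2. De l'équation de l'accélération a(t) = 12·t^2 - 12·t - 2, nous substituons t = 1 pour obtenir a = -2.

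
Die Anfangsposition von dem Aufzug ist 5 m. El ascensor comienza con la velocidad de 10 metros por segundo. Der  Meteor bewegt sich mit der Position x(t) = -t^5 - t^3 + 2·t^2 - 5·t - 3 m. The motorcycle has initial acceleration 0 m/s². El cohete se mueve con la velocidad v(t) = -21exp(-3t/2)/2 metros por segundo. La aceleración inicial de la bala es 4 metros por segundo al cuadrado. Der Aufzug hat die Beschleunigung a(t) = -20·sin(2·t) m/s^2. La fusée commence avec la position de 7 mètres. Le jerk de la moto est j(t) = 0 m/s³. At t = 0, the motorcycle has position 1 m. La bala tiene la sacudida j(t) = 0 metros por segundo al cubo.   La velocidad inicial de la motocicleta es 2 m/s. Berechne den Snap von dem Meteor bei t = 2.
Wir müssen unsere Gleichung für die Position x(t) = -t^5 - t^3 + 2·t^2 - 5·t - 3 4-mal ableiten. Die Ableitung von der Position ergibt die Geschwindigkeit: v(t) = -5·t^4 - 3·t^2 + 4·t - 5. Durch Ableiten von der Geschwindigkeit erhalten wir die Beschleunigung: a(t) = -20·t^3 - 6·t + 4. Durch Ableiten von der Beschleunigung erhalten wir den Ruck: j(t) = -60·t^2 - 6. Mit d/dt von j(t) finden wir s(t) = -120·t. Wir haben den Snap s(t) = -120·t. Durch Einsetzen von t = 2: s(2) = -240.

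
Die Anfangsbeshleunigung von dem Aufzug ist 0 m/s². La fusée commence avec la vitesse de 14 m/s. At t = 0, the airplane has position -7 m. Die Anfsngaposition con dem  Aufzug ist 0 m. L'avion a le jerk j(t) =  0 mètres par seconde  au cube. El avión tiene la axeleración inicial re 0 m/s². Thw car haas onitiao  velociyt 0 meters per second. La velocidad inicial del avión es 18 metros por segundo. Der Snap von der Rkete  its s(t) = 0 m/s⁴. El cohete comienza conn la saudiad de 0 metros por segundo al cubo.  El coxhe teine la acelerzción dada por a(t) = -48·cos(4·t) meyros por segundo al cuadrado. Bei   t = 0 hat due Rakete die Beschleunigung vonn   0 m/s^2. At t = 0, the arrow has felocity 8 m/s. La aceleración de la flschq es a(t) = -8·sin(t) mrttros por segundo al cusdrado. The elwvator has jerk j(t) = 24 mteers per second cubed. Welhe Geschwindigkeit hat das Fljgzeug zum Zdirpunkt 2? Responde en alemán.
Wir müssen unsere Gleichung für den Ruck j(t) = 0 2-mal integrieren. Das Integral von dem Ruck ist die Beschleunigung. Mit a(0) = 0 erhalten wir a(t) = 0. Mit ∫a(t)dt und Anwendung von v(0) = 18, finden wir v(t) = 18. Mit v(t) = 18 und Einsetzen von t = 2, finden wir v = 18.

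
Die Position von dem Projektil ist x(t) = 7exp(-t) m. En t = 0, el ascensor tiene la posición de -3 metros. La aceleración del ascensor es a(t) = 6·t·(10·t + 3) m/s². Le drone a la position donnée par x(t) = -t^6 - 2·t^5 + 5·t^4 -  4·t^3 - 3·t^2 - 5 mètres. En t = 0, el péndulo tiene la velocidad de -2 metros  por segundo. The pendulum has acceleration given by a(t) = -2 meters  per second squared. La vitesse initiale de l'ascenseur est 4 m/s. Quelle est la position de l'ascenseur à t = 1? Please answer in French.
Pour résoudre ceci, nous devons prendre 2 primitives de notre équation de l'accélération a(t) = 6·t·(10·t + 3). En prenant ∫a(t)dt et en appliquant v(0) = 4, nous trouvons v(t) = 20·t^3 + 9·t^2 + 4. L'intégrale de la vitesse est la position. En utilisant x(0) = -3, nous obtenons x(t) = 5·t^4 + 3·t^3 + 4·t - 3. Nous avons la position x(t) = 5·t^4 + 3·t^3 + 4·t - 3. En substituant t = 1: x(1) = 9.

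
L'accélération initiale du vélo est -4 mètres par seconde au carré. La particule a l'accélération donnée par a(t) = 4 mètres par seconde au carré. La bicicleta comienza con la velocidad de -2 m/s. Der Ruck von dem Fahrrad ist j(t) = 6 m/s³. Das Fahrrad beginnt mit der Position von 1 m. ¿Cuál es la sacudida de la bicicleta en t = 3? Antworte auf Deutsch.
Mit j(t) = 6 und Einsetzen von t = 3, finden wir j = 6.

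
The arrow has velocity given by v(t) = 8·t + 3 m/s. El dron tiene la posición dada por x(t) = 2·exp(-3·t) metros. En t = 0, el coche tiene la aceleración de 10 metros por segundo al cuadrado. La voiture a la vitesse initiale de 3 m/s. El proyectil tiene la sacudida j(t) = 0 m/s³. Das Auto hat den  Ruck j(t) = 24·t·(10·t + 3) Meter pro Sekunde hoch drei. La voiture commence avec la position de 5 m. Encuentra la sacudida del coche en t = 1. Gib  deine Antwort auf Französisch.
En utilisant j(t) = 24·t·(10·t + 3) et en substituant t = 1, nous trouvons j = 312.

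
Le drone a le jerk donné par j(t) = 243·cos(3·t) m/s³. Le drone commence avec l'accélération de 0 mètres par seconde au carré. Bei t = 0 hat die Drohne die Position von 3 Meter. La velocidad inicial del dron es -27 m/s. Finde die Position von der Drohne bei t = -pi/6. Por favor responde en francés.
Pour résoudre ceci, nous devons prendre 3 intégrales de notre équation du jerk j(t) = 243·cos(3·t). L'intégrale du jerk, avec a(0) = 0, donne l'accélération: a(t) = 81·sin(3·t). La primitive de l'accélération, avec v(0) = -27, donne la vitesse: v(t) = -27·cos(3·t). En intégrant la vitesse et en utilisant la condition initiale x(0) = 3, nous obtenons x(t) = 3 - 9·sin(3·t). Nous avons la position x(t) = 3 - 9·sin(3·t). En substituant t = -pi/6: x(-pi/6) = 12.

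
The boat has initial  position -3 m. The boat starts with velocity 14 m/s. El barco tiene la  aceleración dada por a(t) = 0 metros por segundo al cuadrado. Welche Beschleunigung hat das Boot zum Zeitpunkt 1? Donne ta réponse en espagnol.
Tenemos la aceleración a(t) = 0. Sustituyendo t = 1: a(1) = 0.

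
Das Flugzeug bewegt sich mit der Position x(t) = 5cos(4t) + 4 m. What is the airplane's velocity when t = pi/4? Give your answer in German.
Ausgehend von der Position x(t) = 5·cos(4·t) + 4, nehmen wir 1 Ableitung. Mit d/dt von x(t) finden wir v(t) = -20·sin(4·t). Aus der Gleichung für die Geschwindigkeit v(t) = -20·sin(4·t), setzen wir t = pi/4 ein und erhalten v = 0.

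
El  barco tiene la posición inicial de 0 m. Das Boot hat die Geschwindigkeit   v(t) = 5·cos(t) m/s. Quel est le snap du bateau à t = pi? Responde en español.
Para resolver esto, necesitamos tomar 3 derivadas de nuestra ecuación de la velocidad v(t) = 5·cos(t). Tomando d/dt de v(t), encontramos a(t) = -5·sin(t). La derivada de la aceleración da la sacudida: j(t) = -5·cos(t). Tomando d/dt de j(t), encontramos s(t) = 5·sin(t). Usando s(t) = 5·sin(t) y sustituyendo t = pi, encontramos s = 0.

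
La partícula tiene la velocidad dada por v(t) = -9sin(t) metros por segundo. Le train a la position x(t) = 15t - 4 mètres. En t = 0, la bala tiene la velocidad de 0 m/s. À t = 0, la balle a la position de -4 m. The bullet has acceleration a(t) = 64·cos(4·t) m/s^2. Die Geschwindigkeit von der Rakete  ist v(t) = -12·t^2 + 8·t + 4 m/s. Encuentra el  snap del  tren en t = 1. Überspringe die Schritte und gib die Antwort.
En t = 1, s = 0.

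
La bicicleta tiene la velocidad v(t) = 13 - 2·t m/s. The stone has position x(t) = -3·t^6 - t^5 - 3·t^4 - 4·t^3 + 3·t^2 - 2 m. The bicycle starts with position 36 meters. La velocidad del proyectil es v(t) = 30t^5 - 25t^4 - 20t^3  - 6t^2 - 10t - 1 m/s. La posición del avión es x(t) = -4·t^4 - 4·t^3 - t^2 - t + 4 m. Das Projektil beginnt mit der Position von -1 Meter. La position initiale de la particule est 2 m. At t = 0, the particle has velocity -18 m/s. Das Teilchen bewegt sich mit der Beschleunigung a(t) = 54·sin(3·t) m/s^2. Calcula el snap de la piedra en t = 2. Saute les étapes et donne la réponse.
El snap en t = 2 es s = -4632.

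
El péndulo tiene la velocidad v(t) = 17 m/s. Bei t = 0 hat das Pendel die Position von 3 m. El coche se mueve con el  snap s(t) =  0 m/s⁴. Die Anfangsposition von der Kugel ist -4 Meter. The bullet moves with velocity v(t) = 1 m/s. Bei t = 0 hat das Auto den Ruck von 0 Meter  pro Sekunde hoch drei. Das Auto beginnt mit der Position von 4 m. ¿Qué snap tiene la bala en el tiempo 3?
Debemos derivar nuestra ecuación de la velocidad v(t) = 1 3 veces. Derivando la velocidad, obtenemos la aceleración: a(t) = 0. La derivada de la aceleración da la sacudida: j(t) = 0. Tomando d/dt de j(t), encontramos s(t) = 0. Usando s(t) = 0 y sustituyendo t = 3, encontramos s = 0.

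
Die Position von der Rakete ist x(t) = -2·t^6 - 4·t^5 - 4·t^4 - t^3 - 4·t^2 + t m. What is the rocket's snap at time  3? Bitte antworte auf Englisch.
We must differentiate our position equation x(t) = -2·t^6 - 4·t^5 - 4·t^4 - t^3 - 4·t^2 + t 4 times. Taking d/dt of x(t), we find v(t) = -12·t^5 - 20·t^4 - 16·t^3 - 3·t^2 - 8·t + 1. The derivative of velocity gives acceleration: a(t) = -60·t^4 - 80·t^3 - 48·t^2 - 6·t - 8. The derivative of acceleration gives jerk: j(t) = -240·t^3 - 240·t^2 - 96·t - 6. Taking d/dt of j(t), we find s(t) = -720·t^2 - 480·t - 96. Using s(t) = -720·t^2 - 480·t - 96 and substituting t = 3, we find s = -8016.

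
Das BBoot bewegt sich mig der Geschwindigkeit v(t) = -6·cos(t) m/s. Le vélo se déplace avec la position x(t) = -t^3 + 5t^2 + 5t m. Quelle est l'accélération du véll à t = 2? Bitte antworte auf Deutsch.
Um dies zu lösen, müssen wir 2 Ableitungen unserer Gleichung für die Position x(t) = -t^3 + 5·t^2 + 5·t nehmen. Mit d/dt von x(t) finden wir v(t) = -3·t^2 + 10·t + 5. Die Ableitung von der Geschwindigkeit ergibt die Beschleunigung: a(t) = 10 - 6·t. Mit a(t) = 10 - 6·t und Einsetzen von t = 2, finden wir a = -2.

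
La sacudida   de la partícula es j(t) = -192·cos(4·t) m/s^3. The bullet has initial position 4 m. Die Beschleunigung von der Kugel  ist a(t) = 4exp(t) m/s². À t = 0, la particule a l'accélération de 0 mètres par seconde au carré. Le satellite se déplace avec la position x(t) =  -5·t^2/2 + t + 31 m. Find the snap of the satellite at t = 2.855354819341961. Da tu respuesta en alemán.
Um dies zu lösen, müssen wir 4 Ableitungen unserer Gleichung für die Position x(t) = -5·t^2/2 + t + 31 nehmen. Mit d/dt von x(t) finden wir v(t) = 1 - 5·t. Mit d/dt von v(t) finden wir a(t) = -5. Mit d/dt von a(t) finden wir j(t) = 0. Mit d/dt von j(t) finden wir s(t) = 0. Aus der Gleichung für den Snap s(t) = 0, setzen wir t = 2.855354819341961 ein und erhalten s = 0.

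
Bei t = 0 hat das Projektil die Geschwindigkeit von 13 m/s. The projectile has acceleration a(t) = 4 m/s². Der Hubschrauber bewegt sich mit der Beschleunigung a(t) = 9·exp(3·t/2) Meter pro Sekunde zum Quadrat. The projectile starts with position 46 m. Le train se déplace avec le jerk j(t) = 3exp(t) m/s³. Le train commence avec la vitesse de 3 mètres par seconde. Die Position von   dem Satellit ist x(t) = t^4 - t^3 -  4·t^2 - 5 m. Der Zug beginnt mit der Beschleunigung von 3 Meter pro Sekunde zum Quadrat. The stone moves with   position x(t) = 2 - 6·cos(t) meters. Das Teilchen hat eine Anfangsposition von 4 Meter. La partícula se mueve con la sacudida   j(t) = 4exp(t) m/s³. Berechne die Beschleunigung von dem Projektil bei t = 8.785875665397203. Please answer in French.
En utilisant a(t) = 4 et en substituant t = 8.785875665397203, nous trouvons a = 4.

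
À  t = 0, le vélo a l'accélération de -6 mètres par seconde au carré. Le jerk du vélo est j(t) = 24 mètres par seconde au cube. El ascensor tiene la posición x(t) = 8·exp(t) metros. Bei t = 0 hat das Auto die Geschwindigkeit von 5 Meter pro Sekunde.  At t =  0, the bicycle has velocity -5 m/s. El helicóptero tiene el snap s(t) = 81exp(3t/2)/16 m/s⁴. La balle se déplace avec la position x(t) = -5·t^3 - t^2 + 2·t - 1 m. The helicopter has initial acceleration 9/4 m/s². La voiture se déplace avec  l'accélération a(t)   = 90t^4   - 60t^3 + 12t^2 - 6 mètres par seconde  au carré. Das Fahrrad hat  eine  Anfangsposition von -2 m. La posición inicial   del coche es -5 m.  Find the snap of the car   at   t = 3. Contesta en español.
Para resolver esto, necesitamos tomar 2 derivadas de nuestra ecuación de la aceleración a(t) = 90·t^4 - 60·t^3 + 12·t^2 - 6. Tomando d/dt de a(t), encontramos j(t) = 360·t^3 - 180·t^2 + 24·t. Derivando la sacudida, obtenemos el snap: s(t) = 1080·t^2 - 360·t + 24. Tenemos el snap s(t) = 1080·t^2 - 360·t + 24. Sustituyendo t = 3: s(3) = 8664.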